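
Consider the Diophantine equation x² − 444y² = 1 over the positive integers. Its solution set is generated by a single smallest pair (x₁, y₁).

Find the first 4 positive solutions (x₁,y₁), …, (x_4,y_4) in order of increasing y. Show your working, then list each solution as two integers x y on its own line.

[21; 14,42] for √444; ℓ=2 ⇒ convergent index 1
step 0: (21, 1)  from 21·(1,0) + (0,1)
step 1: (295, 14)  from 14·(21,1) + (1,0)
(x₁, y₁) = (295, 14);  295² − 444·14² = 1 ✓
(295+14√444)^2 = 174049 + 8260√444
(295+14√444)^3 = 102688615 + 4873386√444
(295+14√444)^4 = 60586108801 + 2875289480√444

295 14
174049 8260
102688615 4873386
60586108801 2875289480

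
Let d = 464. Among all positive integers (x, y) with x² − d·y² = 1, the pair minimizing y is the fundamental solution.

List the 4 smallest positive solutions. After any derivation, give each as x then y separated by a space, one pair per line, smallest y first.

[21; 1,1,5,1,1,1,5,1,1,42] for √464; ℓ=10 ⇒ convergent index 9
step 0: (21, 1)  from 21·(1,0) + (0,1)
…
step 5: (517, 24)  from 1·(280,13) + (237,11)
…
step 7: (4502, 209)  from 5·(797,37) + (517,24)
step 8: (5299, 246)  from 1·(4502,209) + (797,37)
step 9: (9801, 455)  from 1·(5299,246) + (4502,209)
(x₁, y₁) = (9801, 455);  9801² − 464·455² = 1 ✓
n=2: (9801,455)∘(9801,455) = (9801·9801+464·455·455, 9801·455+455·9801) = (192119201,8918910)
n=3: (192119201,8918910)∘(9801,455) = (9801·192119201+464·455·8918910, 9801·8918910+455·192119201) = (3765920568201,174828473365)
n=4: (3765920568201,174828473365)∘(9801,455) = (9801·3765920568201+464·455·174828473365, 9801·174828473365+455·3765920568201) = (73819574785756801,3426987725981820)

9801 455
192119201 8918910
3765920568201 174828473365
73819574785756801 3426987725981820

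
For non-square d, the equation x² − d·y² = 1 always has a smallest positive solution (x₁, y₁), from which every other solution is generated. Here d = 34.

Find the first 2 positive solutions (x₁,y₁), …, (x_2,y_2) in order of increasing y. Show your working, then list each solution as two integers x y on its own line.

√34 = [5; 1,4,1,10, …], period ℓ=4 (even) → k=3
i=0: a=5 ⇒ p=5, q=1
…
i=2: a=4 ⇒ p=29, q=5
i=3: a=1 ⇒ p=35, q=6
fundamental: x₁=35, y₁=6  (since 1225 − 34·36 = 1)
(35+6√34)^2 = 2449 + 420√34

35 6
2449 420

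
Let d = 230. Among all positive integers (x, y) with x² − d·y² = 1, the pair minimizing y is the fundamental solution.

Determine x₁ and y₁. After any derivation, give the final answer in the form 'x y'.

[15; 6,30] for √230; ℓ=2 ⇒ convergent index 1
k=0  a_k=15  p_k/q_k = 15/1
k=1  a_k=6  p_k/q_k = 91/6
fundamental: x₁=91, y₁=6  (since 8281 − 230·36 = 1)

91 6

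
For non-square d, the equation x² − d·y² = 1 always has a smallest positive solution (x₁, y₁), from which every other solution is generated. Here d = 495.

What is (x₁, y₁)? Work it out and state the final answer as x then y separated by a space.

89 4

√495 → a₀=22, period (4,44); ℓ=2 even so k=1
a_0=22:  p_0=22·1+0=22,  q_0=22·0+1=1
a_1=4:  p_1=4·22+1=89,  q_1=4·1+0=4
fundamental: x₁=89, y₁=4  (since 7921 − 495·16 = 1)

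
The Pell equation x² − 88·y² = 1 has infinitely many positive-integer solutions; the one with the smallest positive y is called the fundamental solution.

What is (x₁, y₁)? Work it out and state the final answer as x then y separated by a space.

[9; 2,1,1,1,2,18] for √88; ℓ=6 ⇒ convergent index 5
a_0=9:  p_0=9·1+0=9,  q_0=9·0+1=1
a_1=2:  p_1=2·9+1=19,  q_1=2·1+0=2
…
a_3=1:  p_3=1·28+19=47,  q_3=1·3+2=5
a_4=1:  p_4=1·47+28=75,  q_4=1·5+3=8
a_5=2:  p_5=2·75+47=197,  q_5=2·8+5=21
→ (197, 21).  Check: 197²=38809, 88·21²=38808, difference 1.

197 21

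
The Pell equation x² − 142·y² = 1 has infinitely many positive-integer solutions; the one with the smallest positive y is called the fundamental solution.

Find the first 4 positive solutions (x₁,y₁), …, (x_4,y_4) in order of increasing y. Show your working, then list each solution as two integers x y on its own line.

√142 → a₀=11, period (1,10,1,22); ℓ=4 even so k=3
a_0=11:  p_0=11·1+0=11,  q_0=11·0+1=1
a_1=1:  p_1=1·11+1=12,  q_1=1·1+0=1
a_2=10:  p_2=10·12+11=131,  q_2=10·1+1=11
a_3=1:  p_3=1·131+12=143,  q_3=1·11+1=12
(x₁, y₁) = (143, 12);  143² − 142·12² = 1 ✓
(x_2, y_2) = (143·143 + 142·12·12, 143·12 + 12·143) = (40897, 3432)
(x_3, y_3) = (143·40897 + 142·12·3432, 143·3432 + 12·40897) = (11696399, 981540)
(x_4, y_4) = (143·11696399 + 142·12·981540, 143·981540 + 12·11696399) = (3345129217, 280717008)

143 12
40897 3432
11696399 981540
3345129217 280717008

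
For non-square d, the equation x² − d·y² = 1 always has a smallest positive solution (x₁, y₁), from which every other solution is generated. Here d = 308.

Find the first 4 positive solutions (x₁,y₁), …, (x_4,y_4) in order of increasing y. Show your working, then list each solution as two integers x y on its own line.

351 20
246401 14040
172973151 9856060
121426905601 6918940080

d=308: √d = [17; 1,1,4,1,1,34] (ℓ=6, even), read p_5/q_5
i=0: a=17 ⇒ p=17, q=1
i=1: a=1 ⇒ p=18, q=1
i=2: a=1 ⇒ p=35, q=2
…
i=4: a=1 ⇒ p=193, q=11
i=5: a=1 ⇒ p=351, q=20
fundamental: x₁=351, y₁=20  (since 123201 − 308·400 = 1)
(351+20√308)^2 = 246401 + 14040√308
(351+20√308)^3 = 172973151 + 9856060√308
(351+20√308)^4 = 121426905601 + 6918940080√308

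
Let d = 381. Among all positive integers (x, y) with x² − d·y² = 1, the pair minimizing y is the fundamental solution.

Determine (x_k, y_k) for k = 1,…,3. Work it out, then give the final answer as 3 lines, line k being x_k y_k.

d=381: √d = [19; 1,1,12,1,1,38] (ℓ=6, even), read p_5/q_5
k=0  a_k=19  p_k/q_k = 19/1
k=1  a_k=1  p_k/q_k = 20/1
…
k=4  a_k=1  p_k/q_k = 527/27
k=5  a_k=1  p_k/q_k = 1015/52
(x₁, y₁) = (1015, 52);  1015² − 381·52² = 1 ✓
(1015+52√381)^2 = 2060449 + 105560√381
(1015+52√381)^3 = 4182710455 + 214286748√381

1015 52
2060449 105560
4182710455 214286748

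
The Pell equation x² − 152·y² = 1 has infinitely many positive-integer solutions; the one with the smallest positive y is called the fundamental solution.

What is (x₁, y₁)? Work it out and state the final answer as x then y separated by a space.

37 3

√152 → a₀=12, period (3,24); ℓ=2 even so k=1
step 0: (12, 1)  from 12·(1,0) + (0,1)
step 1: (37, 3)  from 3·(12,1) + (1,0)
→ (37, 3).  Check: 37²=1369, 152·3²=1368, difference 1.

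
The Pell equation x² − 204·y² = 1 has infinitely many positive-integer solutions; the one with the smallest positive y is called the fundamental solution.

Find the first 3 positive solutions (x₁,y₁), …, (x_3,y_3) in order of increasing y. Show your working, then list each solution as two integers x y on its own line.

d=204: √d = [14; 3,1,1,6,1,1,3,28] (ℓ=8, even), read p_7/q_7
k=0  a_k=14  p_k/q_k = 14/1
k=1  a_k=3  p_k/q_k = 43/3
k=2  a_k=1  p_k/q_k = 57/4
k=3  a_k=1  p_k/q_k = 100/7
k=4  a_k=6  p_k/q_k = 657/46
…
k=6  a_k=1  p_k/q_k = 1414/99
k=7  a_k=3  p_k/q_k = 4999/350
(x₁, y₁) = (4999, 350);  4999² − 204·350² = 1 ✓
n=2: (4999,350)∘(4999,350) = (4999·4999+204·350·350, 4999·350+350·4999) = (49980001,3499300)
n=3: (49980001,3499300)∘(4999,350) = (4999·49980001+204·350·3499300, 4999·3499300+350·49980001) = (499700044999,34986001050)

4999 350
49980001 3499300
499700044999 34986001050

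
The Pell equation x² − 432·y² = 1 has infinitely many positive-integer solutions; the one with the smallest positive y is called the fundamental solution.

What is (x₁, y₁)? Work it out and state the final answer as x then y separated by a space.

√432 = [20; 1,3,1,1,1,3,1,40, …], period ℓ=8 (even) → k=7
k=0  a_k=20  p_k/q_k = 20/1
k=1  a_k=1  p_k/q_k = 21/1
k=2  a_k=3  p_k/q_k = 83/4
k=3  a_k=1  p_k/q_k = 104/5
k=4  a_k=1  p_k/q_k = 187/9
k=5  a_k=1  p_k/q_k = 291/14
k=6  a_k=3  p_k/q_k = 1060/51
k=7  a_k=1  p_k/q_k = 1351/65
fundamental: x₁=1351, y₁=65  (since 1825201 − 432·4225 = 1)

1351 65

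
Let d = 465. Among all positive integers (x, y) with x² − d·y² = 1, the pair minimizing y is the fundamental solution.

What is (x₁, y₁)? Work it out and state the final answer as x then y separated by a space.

15871 736

√465 → a₀=21, period (1,1,3,2,2,2,3,1,1,42); ℓ=10 even so k=9
k=0  a_k=21  p_k/q_k = 21/1
…
k=8  a_k=1  p_k/q_k = 8949/415
k=9  a_k=1  p_k/q_k = 15871/736
fundamental: x₁=15871, y₁=736  (since 251888641 − 465·541696 = 1)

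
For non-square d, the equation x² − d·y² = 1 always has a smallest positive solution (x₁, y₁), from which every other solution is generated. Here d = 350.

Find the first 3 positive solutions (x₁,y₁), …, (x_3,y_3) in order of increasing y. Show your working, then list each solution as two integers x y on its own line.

449 24
403201 21552
362074049 19353672

d=350: √d = [18; 1,2,2,2,1,36] (ℓ=6, even), read p_5/q_5
step 0: (18, 1)  from 18·(1,0) + (0,1)
step 1: (19, 1)  from 1·(18,1) + (1,0)
…
step 4: (318, 17)  from 2·(131,7) + (56,3)
step 5: (449, 24)  from 1·(318,17) + (131,7)
(x₁, y₁) = (449, 24);  449² − 350·24² = 1 ✓
n=2: (449,24)∘(449,24) = (449·449+350·24·24, 449·24+24·449) = (403201,21552)
n=3: (403201,21552)∘(449,24) = (449·403201+350·24·21552, 449·21552+24·403201) = (362074049,19353672)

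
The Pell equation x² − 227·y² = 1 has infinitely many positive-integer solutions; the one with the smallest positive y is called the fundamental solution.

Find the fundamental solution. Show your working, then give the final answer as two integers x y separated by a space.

d=227: √d = [15; 15,30] (ℓ=2, even), read p_1/q_1
a_0=15:  p_0=15·1+0=15,  q_0=15·0+1=1
a_1=15:  p_1=15·15+1=226,  q_1=15·1+0=15
→ (226, 15).  Check: 226²=51076, 227·15²=51075, difference 1.

226 15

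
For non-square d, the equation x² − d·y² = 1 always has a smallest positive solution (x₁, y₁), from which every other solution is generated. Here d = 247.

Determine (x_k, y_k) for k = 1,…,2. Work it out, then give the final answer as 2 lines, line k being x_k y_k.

85292 5427
14549450527 925759368

[15; 1,2,1,1,9,1,9,1,1,2,1,30] for √247; ℓ=12 ⇒ convergent index 11
i=0: a=15 ⇒ p=15, q=1
…
i=2: a=2 ⇒ p=47, q=3
i=3: a=1 ⇒ p=63, q=4
i=4: a=1 ⇒ p=110, q=7
…
i=6: a=1 ⇒ p=1163, q=74
…
i=8: a=1 ⇒ p=12683, q=807
…
i=10: a=2 ⇒ p=61089, q=3887
i=11: a=1 ⇒ p=85292, q=5427
→ (85292, 5427).  Check: 85292²=7274725264, 247·5427²=7274725263, difference 1.
n=2: (85292,5427)∘(85292,5427) = (85292·85292+247·5427·5427, 85292·5427+5427·85292) = (14549450527,925759368)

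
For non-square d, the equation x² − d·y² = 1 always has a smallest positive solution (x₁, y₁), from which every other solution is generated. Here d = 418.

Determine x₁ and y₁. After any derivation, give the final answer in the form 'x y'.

√418 = [20; 2,4,20,4,2,40, …], period ℓ=6 (even) → k=5
i=0: a=20 ⇒ p=20, q=1
i=1: a=2 ⇒ p=41, q=2
…
i=3: a=20 ⇒ p=3721, q=182
i=4: a=4 ⇒ p=15068, q=737
i=5: a=2 ⇒ p=33857, q=1656
fundamental: x₁=33857, y₁=1656  (since 1146296449 − 418·2742336 = 1)

33857 1656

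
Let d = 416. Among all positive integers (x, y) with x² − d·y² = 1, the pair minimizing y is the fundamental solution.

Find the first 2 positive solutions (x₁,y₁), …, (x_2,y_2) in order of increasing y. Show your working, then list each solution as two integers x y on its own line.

d=416: √d = [20; 2,1,1,9,1,1,2,40] (ℓ=8, even), read p_7/q_7
a_0=20:  p_0=20·1+0=20,  q_0=20·0+1=1
…
a_3=1:  p_3=1·61+41=102,  q_3=1·3+2=5
…
a_6=1:  p_6=1·1081+979=2060,  q_6=1·53+48=101
a_7=2:  p_7=2·2060+1081=5201,  q_7=2·101+53=255
fundamental: x₁=5201, y₁=255  (since 27050401 − 416·65025 = 1)
(x_2, y_2) = (5201·5201 + 416·255·255, 5201·255 + 255·5201) = (54100801, 2652510)

5201 255
54100801 2652510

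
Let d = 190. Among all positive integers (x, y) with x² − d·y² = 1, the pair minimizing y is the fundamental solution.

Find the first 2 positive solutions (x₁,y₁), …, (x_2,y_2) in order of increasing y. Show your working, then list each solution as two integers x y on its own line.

52021 3774
5412368881 392654508

d=190: √d = [13; 1,3,1,1,1,…,3,1,26] (ℓ=14, even), read p_13/q_13
k=0  a_k=13  p_k/q_k = 13/1
…
k=2  a_k=3  p_k/q_k = 55/4
k=3  a_k=1  p_k/q_k = 69/5
…
k=6  a_k=2  p_k/q_k = 510/37
k=7  a_k=2  p_k/q_k = 1213/88
…
k=9  a_k=1  p_k/q_k = 4149/301
…
k=12  a_k=3  p_k/q_k = 40787/2959
k=13  a_k=1  p_k/q_k = 52021/3774
→ (52021, 3774).  Check: 52021²=2706184441, 190·3774²=2706184440, difference 1.
k=2:  x_2 = 52021·52021+190·3774·3774 = 5412368881,  y_2 = 52021·3774+3774·52021 = 392654508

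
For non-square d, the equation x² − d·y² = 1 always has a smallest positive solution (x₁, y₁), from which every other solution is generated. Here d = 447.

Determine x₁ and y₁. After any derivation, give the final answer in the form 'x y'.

148 7

√447 = [21; 7,42, …], period ℓ=2 (even) → k=1
step 0: (21, 1)  from 21·(1,0) + (0,1)
step 1: (148, 7)  from 7·(21,1) + (1,0)
(x₁, y₁) = (148, 7);  148² − 447·7² = 1 ✓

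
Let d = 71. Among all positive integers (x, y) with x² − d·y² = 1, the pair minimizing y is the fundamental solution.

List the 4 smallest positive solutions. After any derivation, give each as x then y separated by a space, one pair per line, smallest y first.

√71 → a₀=8, period (2,2,1,7,1,2,2,16); ℓ=8 even so k=7
k=0  a_k=8  p_k/q_k = 8/1
…
k=5  a_k=1  p_k/q_k = 514/61
k=6  a_k=2  p_k/q_k = 1483/176
k=7  a_k=2  p_k/q_k = 3480/413
fundamental: x₁=3480, y₁=413  (since 12110400 − 71·170569 = 1)
n=2: (3480,413)∘(3480,413) = (3480·3480+71·413·413, 3480·413+413·3480) = (24220799,2874480)
n=3: (24220799,2874480)∘(3480,413) = (3480·24220799+71·413·2874480, 3480·2874480+413·24220799) = (168576757560,20006380387)
n=4: (168576757560,20006380387)∘(3480,413) = (3480·168576757560+71·413·20006380387, 3480·20006380387+413·168576757560) = (1173294208396801,139244404619040)

3480 413
24220799 2874480
168576757560 20006380387
1173294208396801 139244404619040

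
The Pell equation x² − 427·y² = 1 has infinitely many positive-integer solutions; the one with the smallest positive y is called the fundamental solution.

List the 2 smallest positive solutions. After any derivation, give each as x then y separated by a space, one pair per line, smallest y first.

62 3
7687 372

√427 = [20; 1,1,1,40, …], period ℓ=4 (even) → k=3
k=0  a_k=20  p_k/q_k = 20/1
…
k=2  a_k=1  p_k/q_k = 41/2
k=3  a_k=1  p_k/q_k = 62/3
fundamental: x₁=62, y₁=3  (since 3844 − 427·9 = 1)
k=2:  x_2 = 62·62+427·3·3 = 7687,  y_2 = 62·3+3·62 = 372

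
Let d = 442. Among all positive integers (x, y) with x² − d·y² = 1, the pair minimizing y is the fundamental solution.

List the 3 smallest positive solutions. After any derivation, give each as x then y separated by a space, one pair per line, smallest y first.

883 42
1559377 74172
2753858899 130987710

√442 → a₀=21, period (42); ℓ=1 odd so k=1
i=0: a=21 ⇒ p=21, q=1
i=1: a=42 ⇒ p=883, q=42
(x₁, y₁) = (883, 42);  883² − 442·42² = 1 ✓
(883+42√442)^2 = 1559377 + 74172√442
(883+42√442)^3 = 2753858899 + 130987710√442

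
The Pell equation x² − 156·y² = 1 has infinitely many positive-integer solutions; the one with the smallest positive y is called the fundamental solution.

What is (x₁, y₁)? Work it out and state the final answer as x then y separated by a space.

25 2

√156 = [12; 2,24, …], period ℓ=2 (even) → k=1
i=0: a=12 ⇒ p=12, q=1
i=1: a=2 ⇒ p=25, q=2
(x₁, y₁) = (25, 2);  25² − 156·2² = 1 ✓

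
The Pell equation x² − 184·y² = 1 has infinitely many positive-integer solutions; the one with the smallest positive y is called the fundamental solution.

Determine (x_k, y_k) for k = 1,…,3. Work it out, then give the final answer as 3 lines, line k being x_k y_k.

√184 = [13; 1,1,3,2,1,2,1,2,3,1,1,26, …], period ℓ=12 (even) → k=11
step 0: (13, 1)  from 13·(1,0) + (0,1)
…
step 3: (95, 7)  from 3·(27,2) + (14,1)
…
step 5: (312, 23)  from 1·(217,16) + (95,7)
…
step 7: (1153, 85)  from 1·(841,62) + (312,23)
…
step 9: (10594, 781)  from 3·(3147,232) + (1153,85)
step 10: (13741, 1013)  from 1·(10594,781) + (3147,232)
step 11: (24335, 1794)  from 1·(13741,1013) + (10594,781)
(x₁, y₁) = (24335, 1794);  24335² − 184·1794² = 1 ✓
(x_2, y_2) = (24335·24335 + 184·1794·1794, 24335·1794 + 1794·24335) = (1184384449, 87313980)
(x_3, y_3) = (24335·1184384449 + 184·1794·87313980, 24335·87313980 + 1794·1184384449) = (57643991108495, 4249571404806)

24335 1794
1184384449 87313980
57643991108495 4249571404806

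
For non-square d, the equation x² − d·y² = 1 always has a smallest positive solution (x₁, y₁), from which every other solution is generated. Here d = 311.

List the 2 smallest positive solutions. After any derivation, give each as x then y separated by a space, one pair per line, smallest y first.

16883880 957397
570130807708799 32329152120720

[17; 1,1,1,2,1,…,1,1,34] for √311; ℓ=16 ⇒ convergent index 15
a_0=17:  p_0=17·1+0=17,  q_0=17·0+1=1
a_1=1:  p_1=1·17+1=18,  q_1=1·1+0=1
a_2=1:  p_2=1·18+17=35,  q_2=1·1+1=2
a_3=1:  p_3=1·35+18=53,  q_3=1·2+1=3
…
a_5=1:  p_5=1·141+53=194,  q_5=1·8+3=11
a_6=6:  p_6=6·194+141=1305,  q_6=6·11+8=74
…
a_8=17:  p_8=17·4109+1305=71158,  q_8=17·233+74=4035
a_9=3:  p_9=3·71158+4109=217583,  q_9=3·4035+233=12338
a_10=6:  p_10=6·217583+71158=1376656,  q_10=6·12338+4035=78063
a_11=1:  p_11=1·1376656+217583=1594239,  q_11=1·78063+12338=90401
a_12=2:  p_12=2·1594239+1376656=4565134,  q_12=2·90401+78063=258865
a_13=1:  p_13=1·4565134+1594239=6159373,  q_13=1·258865+90401=349266
a_14=1:  p_14=1·6159373+4565134=10724507,  q_14=1·349266+258865=608131
a_15=1:  p_15=1·10724507+6159373=16883880,  q_15=1·608131+349266=957397
(x₁, y₁) = (16883880, 957397);  16883880² − 311·957397² = 1 ✓
(x_2, y_2) = (16883880·16883880 + 311·957397·957397, 16883880·957397 + 957397·16883880) = (570130807708799, 32329152120720)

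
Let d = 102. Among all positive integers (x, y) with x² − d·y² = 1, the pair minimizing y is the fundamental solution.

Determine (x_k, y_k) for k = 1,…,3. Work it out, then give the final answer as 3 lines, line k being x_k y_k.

101 10
20401 2020
4120901 408030

√102 = [10; 10,20, …], period ℓ=2 (even) → k=1
k=0  a_k=10  p_k/q_k = 10/1
k=1  a_k=10  p_k/q_k = 101/10
fundamental: x₁=101, y₁=10  (since 10201 − 102·100 = 1)
(101+10√102)^2 = 20401 + 2020√102
(101+10√102)^3 = 4120901 + 408030√102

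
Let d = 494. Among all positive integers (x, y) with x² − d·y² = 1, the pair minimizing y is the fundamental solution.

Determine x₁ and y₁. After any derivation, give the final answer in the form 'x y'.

73035 3286

√494 = [22; 4,2,2,1,2,1,2,2,4,44, …], period ℓ=10 (even) → k=9
a_0=22:  p_0=22·1+0=22,  q_0=22·0+1=1
a_1=4:  p_1=4·22+1=89,  q_1=4·1+0=4
…
a_4=1:  p_4=1·489+200=689,  q_4=1·22+9=31
a_5=2:  p_5=2·689+489=1867,  q_5=2·31+22=84
…
a_7=2:  p_7=2·2556+1867=6979,  q_7=2·115+84=314
a_8=2:  p_8=2·6979+2556=16514,  q_8=2·314+115=743
a_9=4:  p_9=4·16514+6979=73035,  q_9=4·743+314=3286
(x₁, y₁) = (73035, 3286);  73035² − 494·3286² = 1 ✓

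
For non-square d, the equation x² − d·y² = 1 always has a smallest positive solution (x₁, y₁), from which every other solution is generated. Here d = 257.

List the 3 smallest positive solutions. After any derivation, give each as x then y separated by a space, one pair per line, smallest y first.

513 32
526337 32832
540021249 33685600

√257 → a₀=16, period (32); ℓ=1 odd so k=1
k=0  a_k=16  p_k/q_k = 16/1
k=1  a_k=32  p_k/q_k = 513/32
fundamental: x₁=513, y₁=32  (since 263169 − 257·1024 = 1)
(513+32√257)^2 = 526337 + 32832√257
(513+32√257)^3 = 540021249 + 33685600√257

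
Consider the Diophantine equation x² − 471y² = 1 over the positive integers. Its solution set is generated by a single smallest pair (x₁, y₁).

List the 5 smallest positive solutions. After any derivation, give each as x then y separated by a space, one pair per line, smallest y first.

7838695 361188
122890278606049 5662485139320
1926598824915678693415 88772987898323613612
30204041151744689101078780801 1391728752747293974319493360
473520532711948744867536551663095975 21818674431032810307068783683516788

√471 → a₀=21, period (1,2,2,1,3,…,2,1,42); ℓ=14 even so k=13
step 0: (21, 1)  from 21·(1,0) + (0,1)
step 1: (22, 1)  from 1·(21,1) + (1,0)
…
step 3: (152, 7)  from 2·(65,3) + (22,1)
step 4: (217, 10)  from 1·(152,7) + (65,3)
step 5: (803, 37)  from 3·(217,10) + (152,7)
step 6: (3429, 158)  from 4·(803,37) + (217,10)
…
step 9: (644804, 29711)  from 3·(198665,9154) + (48809,2249)
step 10: (843469, 38865)  from 1·(644804,29711) + (198665,9154)
step 11: (2331742, 107441)  from 2·(843469,38865) + (644804,29711)
step 12: (5506953, 253747)  from 2·(2331742,107441) + (843469,38865)
step 13: (7838695, 361188)  from 1·(5506953,253747) + (2331742,107441)
→ (7838695, 361188).  Check: 7838695²=61445139303025, 471·361188²=61445139303024, difference 1.
n=2: (7838695,361188)∘(7838695,361188) = (7838695·7838695+471·361188·361188, 7838695·361188+361188·7838695) = (122890278606049,5662485139320)
n=3: (122890278606049,5662485139320)∘(7838695,361188) = (7838695·122890278606049+471·361188·5662485139320, 7838695·5662485139320+361188·122890278606049) = (1926598824915678693415,88772987898323613612)
n=4: (1926598824915678693415,88772987898323613612)∘(7838695,361188) = (7838695·1926598824915678693415+471·361188·88772987898323613612, 7838695·88772987898323613612+361188·1926598824915678693415) = (30204041151744689101078780801,1391728752747293974319493360)
n=5: (30204041151744689101078780801,1391728752747293974319493360)∘(7838695,361188) = (7838695·30204041151744689101078780801+471·361188·1391728752747293974319493360, 7838695·1391728752747293974319493360+361188·30204041151744689101078780801) = (473520532711948744867536551663095975,21818674431032810307068783683516788)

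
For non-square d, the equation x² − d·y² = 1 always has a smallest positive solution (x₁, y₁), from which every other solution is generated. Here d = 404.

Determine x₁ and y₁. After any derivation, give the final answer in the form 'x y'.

d=404: √d = [20; 10,40] (ℓ=2, even), read p_1/q_1
i=0: a=20 ⇒ p=20, q=1
i=1: a=10 ⇒ p=201, q=10
fundamental: x₁=201, y₁=10  (since 40401 − 404·100 = 1)

201 10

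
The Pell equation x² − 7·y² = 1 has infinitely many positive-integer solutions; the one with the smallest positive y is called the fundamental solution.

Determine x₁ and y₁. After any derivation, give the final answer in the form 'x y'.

8 3

√7 = [2; 1,1,1,4, …], period ℓ=4 (even) → k=3
step 0: (2, 1)  from 2·(1,0) + (0,1)
step 1: (3, 1)  from 1·(2,1) + (1,0)
step 2: (5, 2)  from 1·(3,1) + (2,1)
step 3: (8, 3)  from 1·(5,2) + (3,1)
→ (8, 3).  Check: 8²=64, 7·3²=63, difference 1.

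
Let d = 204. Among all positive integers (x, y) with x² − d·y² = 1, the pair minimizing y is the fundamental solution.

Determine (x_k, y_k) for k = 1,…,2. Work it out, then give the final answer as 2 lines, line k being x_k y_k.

[14; 3,1,1,6,1,1,3,28] for √204; ℓ=8 ⇒ convergent index 7
k=0  a_k=14  p_k/q_k = 14/1
k=1  a_k=3  p_k/q_k = 43/3
…
k=4  a_k=6  p_k/q_k = 657/46
…
k=6  a_k=1  p_k/q_k = 1414/99
k=7  a_k=3  p_k/q_k = 4999/350
→ (4999, 350).  Check: 4999²=24990001, 204·350²=24990000, difference 1.
k=2:  x_2 = 4999·4999+204·350·350 = 49980001,  y_2 = 4999·350+350·4999 = 3499300

4999 350
49980001 3499300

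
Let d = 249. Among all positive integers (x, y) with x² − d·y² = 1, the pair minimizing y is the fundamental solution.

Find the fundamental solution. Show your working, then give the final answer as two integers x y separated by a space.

√249 → a₀=15, period (1,3,1,1,5,…,3,1,30); ℓ=16 even so k=15
a_0=15:  p_0=15·1+0=15,  q_0=15·0+1=1
a_1=1:  p_1=1·15+1=16,  q_1=1·1+0=1
…
a_4=1:  p_4=1·79+63=142,  q_4=1·5+4=9
a_5=5:  p_5=5·142+79=789,  q_5=5·9+5=50
…
a_9=3:  p_9=3·36751+3582=113835,  q_9=3·2329+227=7214
a_10=1:  p_10=1·113835+36751=150586,  q_10=1·7214+2329=9543
a_11=5:  p_11=5·150586+113835=866765,  q_11=5·9543+7214=54929
…
a_13=1:  p_13=1·1017351+866765=1884116,  q_13=1·64472+54929=119401
a_14=3:  p_14=3·1884116+1017351=6669699,  q_14=3·119401+64472=422675
a_15=1:  p_15=1·6669699+1884116=8553815,  q_15=1·422675+119401=542076
fundamental: x₁=8553815, y₁=542076  (since 73167751054225 − 249·293846389776 = 1)

8553815 542076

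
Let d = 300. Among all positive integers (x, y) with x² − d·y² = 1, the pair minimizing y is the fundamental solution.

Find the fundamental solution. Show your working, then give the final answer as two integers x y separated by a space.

1351 78

d=300: √d = [17; 3,8,3,34] (ℓ=4, even), read p_3/q_3
a_0=17:  p_0=17·1+0=17,  q_0=17·0+1=1
a_1=3:  p_1=3·17+1=52,  q_1=3·1+0=3
a_2=8:  p_2=8·52+17=433,  q_2=8·3+1=25
a_3=3:  p_3=3·433+52=1351,  q_3=3·25+3=78
→ (1351, 78).  Check: 1351²=1825201, 300·78²=1825200, difference 1.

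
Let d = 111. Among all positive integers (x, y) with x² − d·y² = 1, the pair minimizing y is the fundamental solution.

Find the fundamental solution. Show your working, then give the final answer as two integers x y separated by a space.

d=111: √d = [10; 1,1,6,1,1,20] (ℓ=6, even), read p_5/q_5
step 0: (10, 1)  from 10·(1,0) + (0,1)
step 1: (11, 1)  from 1·(10,1) + (1,0)
…
step 4: (158, 15)  from 1·(137,13) + (21,2)
step 5: (295, 28)  from 1·(158,15) + (137,13)
(x₁, y₁) = (295, 28);  295² − 111·28² = 1 ✓

295 28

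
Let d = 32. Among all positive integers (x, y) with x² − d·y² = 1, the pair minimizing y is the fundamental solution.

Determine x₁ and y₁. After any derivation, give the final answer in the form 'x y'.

17 3

√32 = [5; 1,1,1,10, …], period ℓ=4 (even) → k=3
k=0  a_k=5  p_k/q_k = 5/1
…
k=2  a_k=1  p_k/q_k = 11/2
k=3  a_k=1  p_k/q_k = 17/3
fundamental: x₁=17, y₁=3  (since 289 − 32·9 = 1)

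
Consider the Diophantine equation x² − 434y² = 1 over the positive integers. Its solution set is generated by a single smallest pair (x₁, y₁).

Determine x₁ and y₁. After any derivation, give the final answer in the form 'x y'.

125 6

√434 → a₀=20, period (1,4,1,40); ℓ=4 even so k=3
step 0: (20, 1)  from 20·(1,0) + (0,1)
…
step 2: (104, 5)  from 4·(21,1) + (20,1)
step 3: (125, 6)  from 1·(104,5) + (21,1)
(x₁, y₁) = (125, 6);  125² − 434·6² = 1 ✓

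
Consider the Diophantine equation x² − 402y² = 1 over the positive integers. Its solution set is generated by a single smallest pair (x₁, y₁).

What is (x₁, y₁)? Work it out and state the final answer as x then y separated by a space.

401 20

d=402: √d = [20; 20,40] (ℓ=2, even), read p_1/q_1
step 0: (20, 1)  from 20·(1,0) + (0,1)
step 1: (401, 20)  from 20·(20,1) + (1,0)
fundamental: x₁=401, y₁=20  (since 160801 − 402·400 = 1)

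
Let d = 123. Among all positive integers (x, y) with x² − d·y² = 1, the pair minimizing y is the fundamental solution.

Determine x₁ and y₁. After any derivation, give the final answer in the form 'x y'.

122 11

[11; 11,22] for √123; ℓ=2 ⇒ convergent index 1
i=0: a=11 ⇒ p=11, q=1
i=1: a=11 ⇒ p=122, q=11
(x₁, y₁) = (122, 11);  122² − 123·11² = 1 ✓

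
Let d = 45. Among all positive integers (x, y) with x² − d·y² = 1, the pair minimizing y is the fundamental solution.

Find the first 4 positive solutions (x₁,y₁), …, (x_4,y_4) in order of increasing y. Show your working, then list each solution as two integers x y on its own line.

√45 → a₀=6, period (1,2,2,2,1,12); ℓ=6 even so k=5
a_0=6:  p_0=6·1+0=6,  q_0=6·0+1=1
a_1=1:  p_1=1·6+1=7,  q_1=1·1+0=1
…
a_4=2:  p_4=2·47+20=114,  q_4=2·7+3=17
a_5=1:  p_5=1·114+47=161,  q_5=1·17+7=24
(x₁, y₁) = (161, 24);  161² − 45·24² = 1 ✓
n=2: (161,24)∘(161,24) = (161·161+45·24·24, 161·24+24·161) = (51841,7728)
n=3: (51841,7728)∘(161,24) = (161·51841+45·24·7728, 161·7728+24·51841) = (16692641,2488392)
n=4: (16692641,2488392)∘(161,24) = (161·16692641+45·24·2488392, 161·2488392+24·16692641) = (5374978561,801254496)

161 24
51841 7728
16692641 2488392
5374978561 801254496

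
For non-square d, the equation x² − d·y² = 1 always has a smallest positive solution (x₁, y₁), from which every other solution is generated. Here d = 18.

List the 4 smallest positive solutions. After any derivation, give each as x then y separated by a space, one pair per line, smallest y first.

√18 → a₀=4, period (4,8); ℓ=2 even so k=1
a_0=4:  p_0=4·1+0=4,  q_0=4·0+1=1
a_1=4:  p_1=4·4+1=17,  q_1=4·1+0=4
fundamental: x₁=17, y₁=4  (since 289 − 18·16 = 1)
(17+4√18)^2 = 577 + 136√18
(17+4√18)^3 = 19601 + 4620√18
(17+4√18)^4 = 665857 + 156944√18

17 4
577 136
19601 4620
665857 156944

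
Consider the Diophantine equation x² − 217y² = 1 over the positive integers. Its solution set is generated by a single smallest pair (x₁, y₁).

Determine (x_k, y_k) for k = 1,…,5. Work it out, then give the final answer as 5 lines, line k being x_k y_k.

3844063 260952
29553640695937 2006231855952
227212113429087499999 15424163293772565000
1746835356769087211376615937 118582910847096488831334048
13429890324095468173938627689764063 911680360039229116129595136549048

[14; 1,2,1,2,1,…,2,1,28] for √217; ℓ=16 ⇒ convergent index 15
step 0: (14, 1)  from 14·(1,0) + (0,1)
…
step 4: (162, 11)  from 2·(59,4) + (44,3)
step 5: (221, 15)  from 1·(162,11) + (59,4)
…
step 8: (15055, 1022)  from 4·(3668,249) + (383,26)
…
step 12: (740980, 50301)  from 2·(293381,19916) + (154218,10469)
…
step 14: (2809702, 190735)  from 2·(1034361,70217) + (740980,50301)
step 15: (3844063, 260952)  from 1·(2809702,190735) + (1034361,70217)
(x₁, y₁) = (3844063, 260952);  3844063² − 217·260952² = 1 ✓
(x_2, y_2) = (3844063·3844063 + 217·260952·260952, 3844063·260952 + 260952·3844063) = (29553640695937, 2006231855952)
(x_3, y_3) = (3844063·29553640695937 + 217·260952·2006231855952, 3844063·2006231855952 + 260952·29553640695937) = (227212113429087499999, 15424163293772565000)
(x_4, y_4) = (3844063·227212113429087499999 + 217·260952·15424163293772565000, 3844063·15424163293772565000 + 260952·227212113429087499999) = (1746835356769087211376615937, 118582910847096488831334048)
(x_5, y_5) = (3844063·1746835356769087211376615937 + 217·260952·118582910847096488831334048, 3844063·118582910847096488831334048 + 260952·1746835356769087211376615937) = (13429890324095468173938627689764063, 911680360039229116129595136549048)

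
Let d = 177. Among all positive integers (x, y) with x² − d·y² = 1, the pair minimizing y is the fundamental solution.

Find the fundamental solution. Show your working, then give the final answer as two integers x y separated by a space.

[13; 3,3,2,8,2,3,3,26] for √177; ℓ=8 ⇒ convergent index 7
a_0=13:  p_0=13·1+0=13,  q_0=13·0+1=1
…
a_3=2:  p_3=2·133+40=306,  q_3=2·10+3=23
a_4=8:  p_4=8·306+133=2581,  q_4=8·23+10=194
…
a_6=3:  p_6=3·5468+2581=18985,  q_6=3·411+194=1427
a_7=3:  p_7=3·18985+5468=62423,  q_7=3·1427+411=4692
fundamental: x₁=62423, y₁=4692  (since 3896630929 − 177·22014864 = 1)

62423 4692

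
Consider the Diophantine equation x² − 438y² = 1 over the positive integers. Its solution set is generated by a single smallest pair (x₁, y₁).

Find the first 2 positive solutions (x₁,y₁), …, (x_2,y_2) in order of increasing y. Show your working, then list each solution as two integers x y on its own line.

√438 = [20; 1,12,1,40, …], period ℓ=4 (even) → k=3
i=0: a=20 ⇒ p=20, q=1
i=1: a=1 ⇒ p=21, q=1
i=2: a=12 ⇒ p=272, q=13
i=3: a=1 ⇒ p=293, q=14
fundamental: x₁=293, y₁=14  (since 85849 − 438·196 = 1)
n=2: (293,14)∘(293,14) = (293·293+438·14·14, 293·14+14·293) = (171697,8204)

293 14
171697 8204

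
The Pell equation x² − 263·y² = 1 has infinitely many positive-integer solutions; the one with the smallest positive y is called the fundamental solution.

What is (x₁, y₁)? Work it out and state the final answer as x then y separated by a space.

d=263: √d = [16; 4,1,1,1,1,15,1,1,1,1,4,32] (ℓ=12, even), read p_11/q_11
step 0: (16, 1)  from 16·(1,0) + (0,1)
…
step 5: (373, 23)  from 1·(227,14) + (146,9)
…
step 10: (30229, 1864)  from 1·(18212,1123) + (12017,741)
step 11: (139128, 8579)  from 4·(30229,1864) + (18212,1123)
→ (139128, 8579).  Check: 139128²=19356600384, 263·8579²=19356600383, difference 1.

139128 8579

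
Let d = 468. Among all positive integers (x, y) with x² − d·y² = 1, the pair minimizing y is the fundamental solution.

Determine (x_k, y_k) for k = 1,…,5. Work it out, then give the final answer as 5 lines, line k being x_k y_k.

√468 = [21; 1,1,1,2,1,1,1,42, …], period ℓ=8 (even) → k=7
k=0  a_k=21  p_k/q_k = 21/1
…
k=3  a_k=1  p_k/q_k = 65/3
k=4  a_k=2  p_k/q_k = 173/8
k=5  a_k=1  p_k/q_k = 238/11
k=6  a_k=1  p_k/q_k = 411/19
k=7  a_k=1  p_k/q_k = 649/30
fundamental: x₁=649, y₁=30  (since 421201 − 468·900 = 1)
k=2:  x_2 = 649·649+468·30·30 = 842401,  y_2 = 649·30+30·649 = 38940
k=3:  x_3 = 649·842401+468·30·38940 = 1093435849,  y_3 = 649·38940+30·842401 = 50544090
k=4:  x_4 = 649·1093435849+468·30·50544090 = 1419278889601,  y_4 = 649·50544090+30·1093435849 = 65606189880
k=5:  x_5 = 649·1419278889601+468·30·65606189880 = 1842222905266249,  y_5 = 649·65606189880+30·1419278889601 = 85156783920150

649 30
842401 38940
1093435849 50544090
1419278889601 65606189880
1842222905266249 85156783920150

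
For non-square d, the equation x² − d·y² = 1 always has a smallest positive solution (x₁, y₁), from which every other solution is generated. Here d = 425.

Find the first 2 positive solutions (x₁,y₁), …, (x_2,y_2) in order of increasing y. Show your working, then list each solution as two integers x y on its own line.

[20; 1,1,1,1,1,1,40] for √425; ℓ=7 ⇒ convergent index 13
step 0: (20, 1)  from 20·(1,0) + (0,1)
…
step 2: (41, 2)  from 1·(21,1) + (20,1)
…
step 4: (103, 5)  from 1·(62,3) + (41,2)
…
step 7: (10885, 528)  from 40·(268,13) + (165,8)
…
step 9: (22038, 1069)  from 1·(11153,541) + (10885,528)
…
step 12: (88420, 4289)  from 1·(55229,2679) + (33191,1610)
step 13: (143649, 6968)  from 1·(88420,4289) + (55229,2679)
→ (143649, 6968).  Check: 143649²=20635035201, 425·6968²=20635035200, difference 1.
(x_2, y_2) = (143649·143649 + 425·6968·6968, 143649·6968 + 6968·143649) = (41270070401, 2001892464)

143649 6968
41270070401 2001892464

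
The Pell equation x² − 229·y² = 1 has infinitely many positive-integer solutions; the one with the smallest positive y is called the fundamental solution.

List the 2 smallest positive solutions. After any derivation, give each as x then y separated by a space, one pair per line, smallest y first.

√229 → a₀=15, period (7,1,1,7,30); ℓ=5 odd so k=9
k=0  a_k=15  p_k/q_k = 15/1
…
k=3  a_k=1  p_k/q_k = 227/15
k=4  a_k=7  p_k/q_k = 1710/113
k=5  a_k=30  p_k/q_k = 51527/3405
k=6  a_k=7  p_k/q_k = 362399/23948
k=7  a_k=1  p_k/q_k = 413926/27353
k=8  a_k=1  p_k/q_k = 776325/51301
k=9  a_k=7  p_k/q_k = 5848201/386460
fundamental: x₁=5848201, y₁=386460  (since 34201454936401 − 229·149351331600 = 1)
(x_2, y_2) = (5848201·5848201 + 229·386460·386460, 5848201·386460 + 386460·5848201) = (68402909872801, 4520191516920)

5848201 386460
68402909872801 4520191516920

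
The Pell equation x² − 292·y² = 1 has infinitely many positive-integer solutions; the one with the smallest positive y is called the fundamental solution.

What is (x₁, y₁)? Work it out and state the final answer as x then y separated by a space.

√292 = [17; 11,2,1,3,8,3,1,2,11,34, …], period ℓ=10 (even) → k=9
step 0: (17, 1)  from 17·(1,0) + (0,1)
…
step 2: (393, 23)  from 2·(188,11) + (17,1)
step 3: (581, 34)  from 1·(393,23) + (188,11)
…
step 6: (55143, 3227)  from 3·(17669,1034) + (2136,125)
step 7: (72812, 4261)  from 1·(55143,3227) + (17669,1034)
step 8: (200767, 11749)  from 2·(72812,4261) + (55143,3227)
step 9: (2281249, 133500)  from 11·(200767,11749) + (72812,4261)
fundamental: x₁=2281249, y₁=133500  (since 5204097000001 − 292·17822250000 = 1)

2281249 133500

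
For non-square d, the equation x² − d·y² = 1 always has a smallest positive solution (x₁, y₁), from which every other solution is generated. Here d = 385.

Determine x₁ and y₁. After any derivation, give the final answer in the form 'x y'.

95831 4884

d=385: √d = [19; 1,1,1,1,1,…,1,1,38] (ℓ=16, even), read p_15/q_15
step 0: (19, 1)  from 19·(1,0) + (0,1)
…
step 3: (59, 3)  from 1·(39,2) + (20,1)
…
step 5: (157, 8)  from 1·(98,5) + (59,3)
step 6: (569, 29)  from 3·(157,8) + (98,5)
…
step 8: (2021, 103)  from 2·(726,37) + (569,29)
step 9: (2747, 140)  from 1·(2021,103) + (726,37)
…
step 11: (13009, 663)  from 1·(10262,523) + (2747,140)
step 12: (23271, 1186)  from 1·(13009,663) + (10262,523)
…
step 14: (59551, 3035)  from 1·(36280,1849) + (23271,1186)
step 15: (95831, 4884)  from 1·(59551,3035) + (36280,1849)
→ (95831, 4884).  Check: 95831²=9183580561, 385·4884²=9183580560, difference 1.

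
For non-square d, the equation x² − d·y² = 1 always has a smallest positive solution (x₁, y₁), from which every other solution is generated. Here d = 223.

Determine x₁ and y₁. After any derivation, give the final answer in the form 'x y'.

√223 = [14; 1,13,1,28, …], period ℓ=4 (even) → k=3
a_0=14:  p_0=14·1+0=14,  q_0=14·0+1=1
…
a_2=13:  p_2=13·15+14=209,  q_2=13·1+1=14
a_3=1:  p_3=1·209+15=224,  q_3=1·14+1=15
→ (224, 15).  Check: 224²=50176, 223·15²=50175, difference 1.

224 15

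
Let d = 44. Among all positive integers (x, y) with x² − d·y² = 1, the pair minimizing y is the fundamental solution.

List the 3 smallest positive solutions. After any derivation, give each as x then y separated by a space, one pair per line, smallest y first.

√44 → a₀=6, period (1,1,1,2,1,1,1,12); ℓ=8 even so k=7
i=0: a=6 ⇒ p=6, q=1
i=1: a=1 ⇒ p=7, q=1
…
i=4: a=2 ⇒ p=53, q=8
i=5: a=1 ⇒ p=73, q=11
i=6: a=1 ⇒ p=126, q=19
i=7: a=1 ⇒ p=199, q=30
→ (199, 30).  Check: 199²=39601, 44·30²=39600, difference 1.
(199+30√44)^2 = 79201 + 11940√44
(199+30√44)^3 = 31521799 + 4752090√44

199 30
79201 11940
31521799 4752090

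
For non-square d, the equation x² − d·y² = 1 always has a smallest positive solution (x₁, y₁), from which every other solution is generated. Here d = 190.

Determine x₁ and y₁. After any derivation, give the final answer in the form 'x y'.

52021 3774

√190 → a₀=13, period (1,3,1,1,1,…,3,1,26); ℓ=14 even so k=13
a_0=13:  p_0=13·1+0=13,  q_0=13·0+1=1
a_1=1:  p_1=1·13+1=14,  q_1=1·1+0=1
a_2=3:  p_2=3·14+13=55,  q_2=3·1+1=4
…
a_5=1:  p_5=1·124+69=193,  q_5=1·9+5=14
a_6=2:  p_6=2·193+124=510,  q_6=2·14+9=37
a_7=2:  p_7=2·510+193=1213,  q_7=2·37+14=88
a_8=2:  p_8=2·1213+510=2936,  q_8=2·88+37=213
a_9=1:  p_9=1·2936+1213=4149,  q_9=1·213+88=301
a_10=1:  p_10=1·4149+2936=7085,  q_10=1·301+213=514
a_11=1:  p_11=1·7085+4149=11234,  q_11=1·514+301=815
a_12=3:  p_12=3·11234+7085=40787,  q_12=3·815+514=2959
a_13=1:  p_13=1·40787+11234=52021,  q_13=1·2959+815=3774
→ (52021, 3774).  Check: 52021²=2706184441, 190·3774²=2706184440, difference 1.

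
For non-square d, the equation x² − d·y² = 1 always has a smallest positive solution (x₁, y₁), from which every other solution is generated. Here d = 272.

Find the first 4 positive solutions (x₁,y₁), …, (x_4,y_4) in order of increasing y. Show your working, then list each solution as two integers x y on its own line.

33 2
2177 132
143649 8710
9478657 574728

√272 → a₀=16, period (2,32); ℓ=2 even so k=1
a_0=16:  p_0=16·1+0=16,  q_0=16·0+1=1
a_1=2:  p_1=2·16+1=33,  q_1=2·1+0=2
→ (33, 2).  Check: 33²=1089, 272·2²=1088, difference 1.
n=2: (33,2)∘(33,2) = (33·33+272·2·2, 33·2+2·33) = (2177,132)
n=3: (2177,132)∘(33,2) = (33·2177+272·2·132, 33·132+2·2177) = (143649,8710)
n=4: (143649,8710)∘(33,2) = (33·143649+272·2·8710, 33·8710+2·143649) = (9478657,574728)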